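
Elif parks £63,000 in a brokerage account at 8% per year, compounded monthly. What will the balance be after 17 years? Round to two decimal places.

Periodic rate = 8%/12 = 0.00666667; periods = 12·17 = 204.
A = 63,000·(1 + 0.08/12)^204 ≈ 63,000·3.87864829208 ≈ 244,354.8424.

£244,354.84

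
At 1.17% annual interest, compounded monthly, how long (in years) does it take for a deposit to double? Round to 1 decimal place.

59.3 years

(1 + 0.000975)^(12t) = 2.
12t = ln 2 / ln(1 + 0.000975) ≈ 0.69315/0.000974525 ≈ 711.2667.
t ≈ 59.2722.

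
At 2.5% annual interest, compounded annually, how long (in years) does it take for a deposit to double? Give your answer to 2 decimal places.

28.07 years

(1 + 0.025)^t = 2.
t = ln 2 / ln(1 + 0.025) ≈ 0.69315/0.0246926 ≈ 28.0710.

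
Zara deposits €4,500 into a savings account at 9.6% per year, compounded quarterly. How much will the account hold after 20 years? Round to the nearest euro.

€30,006

Growth factor = (1 + 0.024)^80 ≈ 6.6680144329.
A ≈ 4,500 × 6.6680144329 ≈ 30,006.0649.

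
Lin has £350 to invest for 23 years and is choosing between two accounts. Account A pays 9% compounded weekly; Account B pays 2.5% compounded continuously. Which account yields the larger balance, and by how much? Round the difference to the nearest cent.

A: (1 + 0.09/52)^1196 ≈ 7.910656054, so 350 × 7.910656054 ≈ 2,768.7296.
B: e^(0.025·23) = e^0.575 ≈ 1.77713053, so 350 × 1.77713053 ≈ 621.9957.
Difference ≈ 2,146.7339 in favor of A.

Account A, by £2,146.73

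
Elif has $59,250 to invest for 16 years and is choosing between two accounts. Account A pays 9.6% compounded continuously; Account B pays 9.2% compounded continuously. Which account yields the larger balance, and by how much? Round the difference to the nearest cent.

Account A, by $17,065.59

A: e^(0.096·16) = e^1.536 ≈ 4.64596917692, so 59,250 × 4.64596917692 ≈ 275,273.6737.
B: e^(0.092·16) = e^1.472 ≈ 4.35794231562, so 59,250 × 4.35794231562 ≈ 258,208.0822.
Difference ≈ 17,065.5915 in favor of A.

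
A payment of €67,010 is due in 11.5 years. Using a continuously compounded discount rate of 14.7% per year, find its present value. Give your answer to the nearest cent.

P = A·e^(−rt) = 67,010·e^(−1.6905).
e^(−1.6905) ≈ 0.18442728729, so P ≈ 12,358.4725.

€12,358.47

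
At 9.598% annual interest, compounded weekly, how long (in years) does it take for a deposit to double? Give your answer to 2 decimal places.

(1 + 0.00184577)^(52t) = 2.
52t = ln 2 / ln(1 + 0.00184577) ≈ 0.69315/0.00184407 ≈ 375.8794.
t ≈ 7.2285.

7.23 years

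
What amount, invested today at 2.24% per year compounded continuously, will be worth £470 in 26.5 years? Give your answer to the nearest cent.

P = A·e^(−rt) = 470·e^(−0.5936).
e^(−0.5936) ≈ 0.552335294, so P ≈ 259.5976.

£259.60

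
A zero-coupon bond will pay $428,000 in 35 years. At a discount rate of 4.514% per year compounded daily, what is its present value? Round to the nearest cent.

$88,174.77

Periodic rate = 4.514%/365 = 0.000123671; 12775 periods.
P = 428,000/(1 + 0.04514/365)^12775 ≈ 428,000/4.85399614912 ≈ 88,174.7712.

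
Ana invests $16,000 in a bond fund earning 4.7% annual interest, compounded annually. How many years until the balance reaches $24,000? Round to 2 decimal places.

We need (1 + 0.047)^t = 1.5, so t = ln 1.5 / ln 1.047 ≈ 8.8281.

8.83 years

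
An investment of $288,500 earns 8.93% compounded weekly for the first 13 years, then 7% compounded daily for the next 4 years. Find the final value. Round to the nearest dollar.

Phase 1: 288,500·(1 + 0.0893/52)^676 ≈ 920,207.7083.
Phase 2: 920,207.7083·(1 + 0.07/365)^1460 ≈ 1,217,521.5665.

$1,217,522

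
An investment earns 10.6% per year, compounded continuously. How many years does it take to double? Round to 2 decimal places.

6.54 years

e^(0.106t) = 2, so 0.106t = ln 2 ≈ 0.69315.
t ≈ 0.69315/0.106 ≈ 6.5391.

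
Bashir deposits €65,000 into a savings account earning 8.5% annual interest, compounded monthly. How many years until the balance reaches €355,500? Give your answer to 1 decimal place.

20.1 years

We need (1 + 0.00708333)^(12t) = 5.4692, so 12t = ln 5.4692 / ln 1.007083 ≈ 240.7269.
t ≈ 240.7269/12 = 20.0606 years.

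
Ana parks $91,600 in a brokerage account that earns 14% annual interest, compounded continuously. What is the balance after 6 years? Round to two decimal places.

$212,179.22

A = P·e^(rt) = 91,600·e^(0.14·6) = 91,600·e^0.84.
e^0.84 ≈ 2.31636697678, so A ≈ 212,179.2151.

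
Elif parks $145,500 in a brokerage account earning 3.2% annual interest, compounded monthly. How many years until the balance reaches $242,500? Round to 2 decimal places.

We need (1 + 0.00266667)^(12t) = 1.6667, so 12t = ln 1.6667 / ln 1.002667 ≈ 191.8149.
t ≈ 191.8149/12 = 15.9846 years.

15.98 years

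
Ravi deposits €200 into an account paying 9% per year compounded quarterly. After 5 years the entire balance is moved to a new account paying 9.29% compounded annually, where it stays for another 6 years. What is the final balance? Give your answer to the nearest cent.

€531.84

Phase 1: 200·(1 + 0.0225)^20 ≈ 312.1018.
Phase 2: 312.1018·(1 + 0.0929)^6 ≈ 531.8374.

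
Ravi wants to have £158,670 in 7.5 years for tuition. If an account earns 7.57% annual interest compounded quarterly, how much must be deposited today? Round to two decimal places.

Growth factor = (1 + 0.018925)^30 ≈ 1.75495725211.
P = 158,670/1.75495725211 ≈ 90,412.4587.

£90,412.46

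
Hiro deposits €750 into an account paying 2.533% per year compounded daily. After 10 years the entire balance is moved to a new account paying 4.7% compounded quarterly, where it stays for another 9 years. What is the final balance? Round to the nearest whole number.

Phase 1: 750·(1 + 0.02533/365)^3650 ≈ 966.1938.
Phase 2: 966.1938·(1 + 0.01175)^36 ≈ 1,471.2955.

€1,471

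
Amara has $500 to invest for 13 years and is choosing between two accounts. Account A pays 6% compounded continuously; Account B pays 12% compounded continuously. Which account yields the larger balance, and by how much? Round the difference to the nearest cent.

Account B, by $1,288.67

A: e^(0.06·13) = e^0.78 ≈ 2.181472265, so 500 × 2.181472265 ≈ 1,090.7361.
B: e^(0.12·13) = e^1.56 ≈ 4.758821245, so 500 × 4.758821245 ≈ 2,379.4106.
Difference ≈ 1,288.6745 in favor of B.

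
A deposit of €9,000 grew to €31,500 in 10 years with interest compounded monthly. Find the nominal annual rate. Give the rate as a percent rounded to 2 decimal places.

12.59%

(1 + r/12)^120 = 31,500/9,000 = 3.5.
1 + r/12 = 3.5^(1/120) ≈ 1.010494, so r/12 ≈ 0.0104944.
r ≈ 12·0.0104944 = 12.59325%.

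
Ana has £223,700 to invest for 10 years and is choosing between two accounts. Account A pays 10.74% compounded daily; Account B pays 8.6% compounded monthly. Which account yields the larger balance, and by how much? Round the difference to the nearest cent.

Account A growth factor: (1 + 0.1074/365)^3650 ≈ 2.92660199273; balance ≈ 654,680.8658.
Account B growth factor: (1 + 0.086/12)^120 ≈ 2.35592393158; balance ≈ 527,020.1835.
Account A is larger by 127,660.6823.

Account A, by £127,660.68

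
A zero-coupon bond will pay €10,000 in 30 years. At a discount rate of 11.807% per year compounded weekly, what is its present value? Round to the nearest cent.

Growth factor = (1 + 0.11807/52)^1560 ≈ 34.40097034.
P = 10,000/34.40097034 ≈ 290.6895.

€290.69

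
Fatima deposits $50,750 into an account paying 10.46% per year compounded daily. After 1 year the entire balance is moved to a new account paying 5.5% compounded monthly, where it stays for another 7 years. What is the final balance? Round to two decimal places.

$82,732.87

Phase 1: 50,750·(1 + 0.1046/365)^365 ≈ 56,345.1762.
Phase 2: 56,345.1762·(1 + 0.055/12)^84 ≈ 82,732.8737.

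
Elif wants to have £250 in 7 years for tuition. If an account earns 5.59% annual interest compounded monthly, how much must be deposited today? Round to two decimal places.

Growth factor = (1 + 0.0559/12)^84 ≈ 1.47755902.
P = 250/1.47755902 ≈ 169.1980.

£169.20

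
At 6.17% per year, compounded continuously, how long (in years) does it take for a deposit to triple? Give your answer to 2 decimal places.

e^(0.0617t) = 3, so 0.0617t = ln 3 ≈ 1.0986.
t ≈ 1.0986/0.0617 ≈ 17.8057.

17.81 years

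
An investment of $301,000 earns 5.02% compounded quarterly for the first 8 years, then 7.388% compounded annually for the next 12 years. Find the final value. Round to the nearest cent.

Phase 1: 301,000·(1 + 0.01255)^32 ≈ 448,635.6609.
Phase 2: 448,635.6609·(1 + 0.07388)^12 ≈ 1,055,268.1757.

$1,055,268.18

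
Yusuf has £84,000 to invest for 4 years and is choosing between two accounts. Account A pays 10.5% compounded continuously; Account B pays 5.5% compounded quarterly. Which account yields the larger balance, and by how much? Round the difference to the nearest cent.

Account A, by £23,331.09

A: e^(0.105·4) = e^0.42 ≈ 1.52196155562, so 84,000 × 1.52196155562 ≈ 127,844.7707.
B: (1 + 0.01375)^16 ≈ 1.24421053849, so 84,000 × 1.24421053849 ≈ 104,513.6852.
Difference ≈ 23,331.0854 in favor of A.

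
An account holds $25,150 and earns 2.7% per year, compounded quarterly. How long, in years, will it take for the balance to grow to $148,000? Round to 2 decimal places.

(1 + 0.00675)^(4t) = 148,000/25,150 = 5.8847.
4t·ln(1 + 0.00675) = ln(5.8847); 4t = 1.7724/0.00672732 ≈ 263.4562.
t ≈ 65.8641 years.

65.86 years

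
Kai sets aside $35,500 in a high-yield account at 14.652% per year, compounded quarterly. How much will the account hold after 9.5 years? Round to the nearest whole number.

$139,294

Growth factor = (1 + 0.03663)^38 ≈ 3.92376852597.
A ≈ 35,500 × 3.92376852597 ≈ 139,293.7827.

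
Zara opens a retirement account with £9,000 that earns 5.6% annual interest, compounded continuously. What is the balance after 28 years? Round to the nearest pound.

A = P·e^(rt) = 9,000·e^(0.056·28) = 9,000·e^1.568.
e^1.568 ≈ 4.7970445043, so A ≈ 43,173.4005.

£43,173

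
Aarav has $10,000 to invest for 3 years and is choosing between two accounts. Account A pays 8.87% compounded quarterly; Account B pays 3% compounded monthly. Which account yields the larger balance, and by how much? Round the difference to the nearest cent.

Account A, by $2,070.26

Account A growth factor: (1 + 0.022175)^12 ≈ 1.3010771782; balance ≈ 13,010.7718.
Account B growth factor: (1 + 0.0025)^36 ≈ 1.0940514008; balance ≈ 10,940.5140.
Account A is larger by 2,070.2578.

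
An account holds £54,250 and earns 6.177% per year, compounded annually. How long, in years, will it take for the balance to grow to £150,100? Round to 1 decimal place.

We need (1 + 0.06177)^t = 2.7668, so t = ln 2.7668 / ln 1.06177 ≈ 16.9794.

17.0 years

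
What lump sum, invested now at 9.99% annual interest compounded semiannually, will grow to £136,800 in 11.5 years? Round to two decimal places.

£44,586.96

Periodic rate = 9.99%/2 = 0.04995; 23 periods.
P = 136,800/(1 + 0.04995)^23 ≈ 136,800/3.06816146762 ≈ 44,586.9624.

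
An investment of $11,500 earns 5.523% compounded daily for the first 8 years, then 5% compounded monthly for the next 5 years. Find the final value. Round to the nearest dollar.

$22,957

Phase 1: 11,500·(1 + 0.05523/365)^2920 ≈ 17,888.4206.
Phase 2: 17,888.4206·(1 + 0.05/12)^60 ≈ 22,957.2598.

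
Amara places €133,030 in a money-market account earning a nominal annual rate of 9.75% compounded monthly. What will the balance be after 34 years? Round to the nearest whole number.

€3,612,589

Growth factor = (1 + 0.008125)^408 ≈ 27.15619828498.
A ≈ 133,030 × 27.15619828498 ≈ 3,612,589.0579.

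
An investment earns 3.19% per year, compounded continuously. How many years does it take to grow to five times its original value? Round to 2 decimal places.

e^(0.0319t) = 5, so 0.0319t = ln 5 ≈ 1.6094.
t ≈ 1.6094/0.0319 ≈ 50.4526.

50.45 years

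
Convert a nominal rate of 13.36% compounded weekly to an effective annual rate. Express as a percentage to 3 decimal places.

14.274%

EAR = (1 + 13.36%/52)^52 − 1 = (1 + 0.00256923)^52 − 1.
(1 + 0.00256923)^52 ≈ 1.14274, so EAR ≈ 14.27398%.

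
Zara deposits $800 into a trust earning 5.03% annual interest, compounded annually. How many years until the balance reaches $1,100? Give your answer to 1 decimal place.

(1 + 0.0503)^t = 1,100/800 = 1.375.
t·ln(1 + 0.0503) = ln(1.375); t = 0.31845/0.0490758 ≈ 6.4890.

6.5 years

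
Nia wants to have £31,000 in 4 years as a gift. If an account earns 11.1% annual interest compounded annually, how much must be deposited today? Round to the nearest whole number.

Annual rate = 11.1% = 0.111; 4 periods.
P = 31,000/(1 + 0.111)^4 ≈ 31,000/1.523548331 ≈ 20,347.2377.

£20,347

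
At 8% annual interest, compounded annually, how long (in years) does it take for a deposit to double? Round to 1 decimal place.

(1 + 0.08)^t = 2.
t = ln 2 / ln(1 + 0.08) ≈ 0.69315/0.076961 ≈ 9.0065.

9.0 years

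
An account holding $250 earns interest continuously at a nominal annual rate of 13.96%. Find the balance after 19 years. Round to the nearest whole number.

A = P·e^(rt) = 250·e^(0.1396·19) = 250·e^2.6524.
e^2.6524 ≈ 14.18804913, so A ≈ 3,547.0123.

$3,547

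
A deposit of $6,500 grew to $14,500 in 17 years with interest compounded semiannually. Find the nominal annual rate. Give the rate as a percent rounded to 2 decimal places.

4.78%

The 34-period growth factor is 14,500/6,500 = 2.23077.
r/2 = 2.23077^(1/34) − 1 ≈ 0.0238791, so r ≈ 2·0.0238791 = 4.77581%.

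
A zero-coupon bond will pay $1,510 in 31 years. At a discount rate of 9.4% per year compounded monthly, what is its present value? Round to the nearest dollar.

Growth factor = (1 + 0.094/12)^372 ≈ 18.22229943.
P = 1,510/18.22229943 ≈ 82.8655.

$83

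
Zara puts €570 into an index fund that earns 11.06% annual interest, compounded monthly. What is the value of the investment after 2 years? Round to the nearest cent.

Periodic rate = 11.06%/12 = 0.00921667; periods = 12·2 = 24.
A = 570·(1 + 0.1106/12)^24 ≈ 570·1.24630959 ≈ 710.3965.

€710.40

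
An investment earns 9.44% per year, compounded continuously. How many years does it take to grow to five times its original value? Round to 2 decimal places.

e^(0.0944t) = 5, so 0.0944t = ln 5 ≈ 1.6094.
t ≈ 1.6094/0.0944 ≈ 17.0491.

17.05 years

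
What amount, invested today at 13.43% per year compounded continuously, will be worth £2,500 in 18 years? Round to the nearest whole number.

P = A·e^(−rt) = 2,500·e^(−2.4174).
e^(−2.4174) ≈ 0.08915311448, so P ≈ 222.8828.

£223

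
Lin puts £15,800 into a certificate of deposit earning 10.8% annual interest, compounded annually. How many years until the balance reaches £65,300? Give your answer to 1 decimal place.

(1 + 0.108)^t = 65,300/15,800 = 4.1329.
t·ln(1 + 0.108) = ln(4.1329); t = 1.419/0.102557 ≈ 13.8361.

13.8 years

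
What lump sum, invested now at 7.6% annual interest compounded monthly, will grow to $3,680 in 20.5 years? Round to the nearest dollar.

$779

Periodic rate = 7.6%/12 = 0.00633333; 246 periods.
P = 3,680/(1 + 0.076/12)^246 ≈ 3,680/4.726037275 ≈ 778.6650.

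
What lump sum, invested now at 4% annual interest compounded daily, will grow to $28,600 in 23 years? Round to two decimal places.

$11,398.22

Growth factor = (1 + 0.04/365)^8395 ≈ 2.5091639066.
P = 28,600/2.5091639066 ≈ 11,398.2191.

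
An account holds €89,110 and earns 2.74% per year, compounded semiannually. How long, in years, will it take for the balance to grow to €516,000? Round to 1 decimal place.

(1 + 0.0137)^(2t) = 516,000/89,110 = 5.7906.
2t·ln(1 + 0.0137) = ln(5.7906); 2t = 1.7562/0.013607 ≈ 129.0685.
t ≈ 64.5342 years.

64.5 years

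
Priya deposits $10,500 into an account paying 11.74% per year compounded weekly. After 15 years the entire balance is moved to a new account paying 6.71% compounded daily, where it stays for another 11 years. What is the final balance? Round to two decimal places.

$127,539.04

Phase 1: 10,500·(1 + 0.1174/52)^780 ≈ 60,970.5125.
Phase 2: 60,970.5125·(1 + 0.0671/365)^4015 ≈ 127,539.0395.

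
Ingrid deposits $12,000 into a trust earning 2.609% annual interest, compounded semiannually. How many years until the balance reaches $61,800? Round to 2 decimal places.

63.23 years

We need (1 + 0.013045)^(2t) = 5.15, so 2t = ln 5.15 / ln 1.013045 ≈ 126.4595.
t ≈ 126.4595/2 = 63.2297 years.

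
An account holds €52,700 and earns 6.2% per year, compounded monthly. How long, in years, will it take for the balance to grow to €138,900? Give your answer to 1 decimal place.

We need (1 + 0.00516667)^(12t) = 2.6357, so 12t = ln 2.6357 / ln 1.005167 ≈ 188.0594.
t ≈ 188.0594/12 = 15.6716 years.

15.7 years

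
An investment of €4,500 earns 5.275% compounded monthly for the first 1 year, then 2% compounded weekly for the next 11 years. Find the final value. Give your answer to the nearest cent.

After 1 years at 5.275%: 4,500 × 1.054044215 ≈ 4,743.1990.
Then 11 years at 2%: 4,743.1990 × 1.246024027 ≈ 5,910.1399.

€5,910.14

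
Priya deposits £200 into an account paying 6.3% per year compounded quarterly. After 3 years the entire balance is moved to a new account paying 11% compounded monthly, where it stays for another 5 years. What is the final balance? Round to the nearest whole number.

£417

After 3 years at 6.3%: 200 × 1.2062629 ≈ 241.2526.
Then 5 years at 11%: 241.2526 × 1.72891573 ≈ 417.1054.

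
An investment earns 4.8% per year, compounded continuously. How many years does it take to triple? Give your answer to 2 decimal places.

22.89 years

e^(0.048t) = 3, so 0.048t = ln 3 ≈ 1.0986.
t ≈ 1.0986/0.048 ≈ 22.8878.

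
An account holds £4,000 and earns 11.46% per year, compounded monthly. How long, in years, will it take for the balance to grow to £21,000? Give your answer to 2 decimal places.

14.54 years

(1 + 0.00955)^(12t) = 21,000/4,000 = 5.25.
12t·ln(1 + 0.00955) = ln(5.25); 12t = 1.6582/0.00950469 ≈ 174.4642.
t ≈ 14.5387 years.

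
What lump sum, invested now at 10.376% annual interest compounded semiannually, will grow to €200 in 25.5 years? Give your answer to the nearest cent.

€15.16

Growth factor = (1 + 0.05188)^51 ≈ 13.1909503.
P = 200/13.1909503 ≈ 15.1619.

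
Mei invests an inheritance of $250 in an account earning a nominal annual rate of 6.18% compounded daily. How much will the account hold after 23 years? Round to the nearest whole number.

$1,036

Growth factor = (1 + 0.0618/365)^8395 ≈ 4.142418025.
A ≈ 250 × 4.142418025 ≈ 1,035.6045.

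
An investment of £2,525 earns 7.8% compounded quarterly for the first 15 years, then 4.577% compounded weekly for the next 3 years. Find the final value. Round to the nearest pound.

Phase 1: 2,525·(1 + 0.0195)^60 ≈ 8,044.4284.
Phase 2: 8,044.4284·(1 + 0.04577/52)^156 ≈ 9,227.8799.

£9,228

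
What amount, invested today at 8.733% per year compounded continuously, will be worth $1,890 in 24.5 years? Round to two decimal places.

P = A·e^(−rt) = 1,890·e^(−2.139585).
e^(−2.139585) ≈ 0.1177036799, so P ≈ 222.4600.

$222.46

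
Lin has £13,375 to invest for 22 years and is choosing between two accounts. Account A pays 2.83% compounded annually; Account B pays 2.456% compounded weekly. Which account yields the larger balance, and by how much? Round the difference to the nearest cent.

A: (1 + 0.0283)^22 ≈ 1.84772097, so 13,375 × 1.84772097 ≈ 24,713.2680.
B: (1 + 0.02456/52)^1144 ≈ 1.7163371249, so 13,375 × 1.7163371249 ≈ 22,956.0090.
Difference ≈ 1,757.2589 in favor of A.

Account A, by £1,757.26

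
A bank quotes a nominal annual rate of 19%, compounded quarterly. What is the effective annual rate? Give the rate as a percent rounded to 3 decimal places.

EAR = (1 + 19%/4)^4 − 1 = (1 + 0.0475)^4 − 1.
(1 + 0.0475)^4 ≈ 1.203971, so EAR ≈ 20.39713%.

20.397%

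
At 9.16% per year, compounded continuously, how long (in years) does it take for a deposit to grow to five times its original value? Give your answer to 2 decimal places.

17.57 years

e^(0.0916t) = 5, so 0.0916t = ln 5 ≈ 1.6094.
t ≈ 1.6094/0.0916 ≈ 17.5703.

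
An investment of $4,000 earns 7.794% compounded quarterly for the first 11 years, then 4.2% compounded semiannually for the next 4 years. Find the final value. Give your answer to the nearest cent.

$11,041.37

Phase 1: 4,000·(1 + 0.019485)^44 ≈ 9,350.1152.
Phase 2: 9,350.1152·(1 + 0.021)^8 ≈ 11,041.3684.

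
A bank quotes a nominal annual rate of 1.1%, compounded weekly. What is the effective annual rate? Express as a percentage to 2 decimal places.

1.11%

One year is 52 periods at 0.000211538 each: (1 + 0.000211538)^52 ≈ 1.01106.
EAR = 1.01106 − 1 ≈ 1.10595%.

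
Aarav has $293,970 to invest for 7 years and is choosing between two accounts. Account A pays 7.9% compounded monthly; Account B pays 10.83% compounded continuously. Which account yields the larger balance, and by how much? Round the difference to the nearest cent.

A: (1 + 0.079/12)^84 ≈ 1.73531275283, so 293,970 × 1.73531275283 ≈ 510,129.8899.
B: e^(0.1083·7) = e^0.7581 ≈ 2.13421735282, so 293,970 × 2.13421735282 ≈ 627,395.8752.
Difference ≈ 117,265.9853 in favor of B.

Account B, by $117,265.99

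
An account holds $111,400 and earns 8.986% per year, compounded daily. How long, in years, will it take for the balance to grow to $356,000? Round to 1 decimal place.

12.9 years

(1 + 0.000246192)^(365t) = 356,000/111,400 = 3.1957.
365t·ln(1 + 0.000246192) = ln(3.1957); 365t = 1.1618/0.000246161 ≈ 4719.6799.
t ≈ 12.9306 years.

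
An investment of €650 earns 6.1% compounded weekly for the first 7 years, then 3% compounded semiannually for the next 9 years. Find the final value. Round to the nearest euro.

€1,302

After 7 years at 6.1%: 650 × 1.532269154 ≈ 995.9749.
Then 9 years at 3%: 995.9749 × 1.307340636 ≈ 1,302.0785.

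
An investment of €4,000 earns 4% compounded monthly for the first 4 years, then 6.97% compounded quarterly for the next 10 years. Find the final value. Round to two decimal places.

After 4 years at 4%: 4,000 × 1.17319867 ≈ 4,692.7947.
Then 10 years at 6.97%: 4,692.7947 × 1.995704302 ≈ 9,365.4305.

€9,365.43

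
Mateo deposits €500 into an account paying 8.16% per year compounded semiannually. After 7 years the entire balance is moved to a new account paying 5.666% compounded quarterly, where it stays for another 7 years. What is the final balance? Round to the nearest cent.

Phase 1: 500·(1 + 0.0408)^14 ≈ 875.2094.
Phase 2: 875.2094·(1 + 0.014165)^28 ≈ 1,297.6372.

€1,297.64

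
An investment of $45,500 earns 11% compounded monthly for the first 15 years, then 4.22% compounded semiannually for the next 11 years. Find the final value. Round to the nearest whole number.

$372,250

After 15 years at 11%: 45,500 × 5.16798776932 ≈ 235,143.4435.
Then 11 years at 4.22%: 235,143.4435 × 1.58307713489 ≈ 372,250.2088.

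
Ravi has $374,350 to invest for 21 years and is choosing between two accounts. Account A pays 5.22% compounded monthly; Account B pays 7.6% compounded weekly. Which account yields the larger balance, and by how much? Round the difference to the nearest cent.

A: (1 + 0.00435)^252 ≈ 2.985665460389, so 374,350 × 2.985665460389 ≈ 1,117,683.8651.
B: (1 + 0.076/52)^1092 ≈ 4.92751511474, so 374,350 × 4.92751511474 ≈ 1,844,615.2832.
Difference ≈ 726,931.4181 in favor of B.

Account B, by $726,931.42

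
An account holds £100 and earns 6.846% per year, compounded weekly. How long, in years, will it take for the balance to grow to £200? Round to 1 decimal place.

10.1 years

(1 + 0.00131654)^(52t) = 200/100 = 2.
52t·ln(1 + 0.00131654) = ln(2); 52t = 0.69315/0.00131567 ≈ 526.8387.
t ≈ 10.1315 years.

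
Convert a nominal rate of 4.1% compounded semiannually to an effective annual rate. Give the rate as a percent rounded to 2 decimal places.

EAR = (1 + 4.1%/2)^2 − 1 = (1 + 0.0205)^2 − 1.
(1 + 0.0205)^2 ≈ 1.04142, so EAR ≈ 4.14202%.

4.14%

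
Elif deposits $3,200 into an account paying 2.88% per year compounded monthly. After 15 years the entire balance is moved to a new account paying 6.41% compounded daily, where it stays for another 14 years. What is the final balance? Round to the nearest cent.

$12,084.87

Phase 1: 3,200·(1 + 0.0024)^180 ≈ 4,926.5219.
Phase 2: 4,926.5219·(1 + 0.0641/365)^5110 ≈ 12,084.8723.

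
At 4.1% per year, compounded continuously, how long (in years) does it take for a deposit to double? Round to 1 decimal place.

16.9 years

e^(0.041t) = 2, so 0.041t = ln 2 ≈ 0.69315.
t ≈ 0.69315/0.041 ≈ 16.9060.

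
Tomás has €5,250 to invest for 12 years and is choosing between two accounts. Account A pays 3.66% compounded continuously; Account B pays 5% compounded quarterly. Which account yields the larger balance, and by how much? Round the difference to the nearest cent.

Account B, by €1,385.42

Account A growth factor: e^(0.0366·12) = e^0.4392 ≈ 1.551465549; balance ≈ 8,145.1941.
Account B growth factor: (1 + 0.0125)^48 ≈ 1.815354853; balance ≈ 9,530.6130.
Account B is larger by 1,385.4188.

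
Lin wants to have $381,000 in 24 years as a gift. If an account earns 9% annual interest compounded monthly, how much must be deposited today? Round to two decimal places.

Growth factor = (1 + 0.0075)^288 ≈ 8.60153154082.
P = 381,000/8.60153154082 ≈ 44,294.4374.

$44,294.44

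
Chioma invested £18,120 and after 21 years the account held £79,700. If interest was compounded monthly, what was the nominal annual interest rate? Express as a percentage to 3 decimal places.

7.074%

The 252-period growth factor is 79,700/18,120 = 4.39845.
r/12 = 4.39845^(1/252) − 1 ≈ 0.0058953, so r ≈ 12·0.0058953 = 7.07436%.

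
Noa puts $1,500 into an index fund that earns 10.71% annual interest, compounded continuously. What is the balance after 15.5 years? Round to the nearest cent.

A = P·e^(rt) = 1,500·e^(0.1071·15.5) = 1,500·e^1.66005.
e^1.66005 ≈ 5.259573817, so A ≈ 7,889.3607.

$7,889.36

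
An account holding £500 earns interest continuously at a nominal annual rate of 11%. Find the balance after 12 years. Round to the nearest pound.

A = P·e^(rt) = 500·e^(0.11·12) = 500·e^1.32.
e^1.32 ≈ 3.743421377, so A ≈ 1,871.7107.

£1,872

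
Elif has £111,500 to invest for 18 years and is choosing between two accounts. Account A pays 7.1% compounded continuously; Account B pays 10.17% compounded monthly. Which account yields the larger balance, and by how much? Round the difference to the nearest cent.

Account B, by £289,927.31

Account A growth factor: e^(0.071·18) = e^1.278 ≈ 3.5894536346; balance ≈ 400,224.0803.
Account B growth factor: (1 + 0.008475)^216 ≈ 6.18969853635; balance ≈ 690,151.3868.
Account B is larger by 289,927.3065.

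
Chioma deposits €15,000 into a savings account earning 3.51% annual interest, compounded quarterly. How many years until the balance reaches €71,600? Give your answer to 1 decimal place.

44.7 years

We need (1 + 0.008775)^(4t) = 4.7733, so 4t = ln 4.7733 / ln 1.008775 ≈ 178.9052.
t ≈ 178.9052/4 = 44.7263 years.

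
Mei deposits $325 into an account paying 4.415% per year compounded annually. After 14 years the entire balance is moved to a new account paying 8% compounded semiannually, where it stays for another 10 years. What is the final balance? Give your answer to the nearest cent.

$1,303.86

After 14 years at 4.415%: 325 × 1.830966926 ≈ 595.0643.
Then 10 years at 8%: 595.0643 × 2.191123143 ≈ 1,303.8591.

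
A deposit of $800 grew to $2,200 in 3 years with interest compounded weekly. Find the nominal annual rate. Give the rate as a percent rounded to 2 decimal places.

33.83%

The 156-period growth factor is 2,200/800 = 2.75.
r/52 = 2.75^(1/156) − 1 ≈ 0.00650569, so r ≈ 52·0.00650569 = 33.82960%.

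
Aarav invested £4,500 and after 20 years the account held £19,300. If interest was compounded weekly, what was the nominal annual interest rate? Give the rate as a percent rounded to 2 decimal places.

7.29%

(1 + r/52)^1040 = 19,300/4,500 = 4.28889.
1 + r/52 = 4.28889^(1/1040) ≈ 1.001401, so r/52 ≈ 0.00140101.
r ≈ 52·0.00140101 = 7.28524%.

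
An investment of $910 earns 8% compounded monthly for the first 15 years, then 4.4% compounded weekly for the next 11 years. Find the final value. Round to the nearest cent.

Phase 1: 910·(1 + 0.08/12)^180 ≈ 3,009.2985.
Phase 2: 3,009.2985·(1 + 0.044/52)^572 ≈ 4,881.7431.

$4,881.74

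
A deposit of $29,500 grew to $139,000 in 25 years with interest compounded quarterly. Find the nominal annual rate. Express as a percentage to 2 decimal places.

(1 + r/4)^100 = 139,000/29,500 = 4.71186.
1 + r/4 = 4.71186^(1/100) ≈ 1.015622, so r/4 ≈ 0.0156216.
r ≈ 4·0.0156216 = 6.24864%.

6.25%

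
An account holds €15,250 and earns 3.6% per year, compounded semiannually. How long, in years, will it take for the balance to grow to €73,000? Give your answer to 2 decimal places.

43.89 years

We need (1 + 0.018)^(2t) = 4.7869, so 2t = ln 4.7869 / ln 1.018 ≈ 87.7739.
t ≈ 87.7739/2 = 43.8870 years.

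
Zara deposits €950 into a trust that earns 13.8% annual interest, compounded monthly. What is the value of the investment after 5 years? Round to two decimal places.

Periodic rate = 13.8%/12 = 0.0115; periods = 12·5 = 60.
A = 950·(1 + 0.0115)^60 ≈ 950·1.985881026 ≈ 1,886.5870.

€1,886.59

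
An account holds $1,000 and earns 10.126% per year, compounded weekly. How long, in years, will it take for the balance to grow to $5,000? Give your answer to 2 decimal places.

15.91 years

(1 + 0.00194731)^(52t) = 5,000/1,000 = 5.
52t·ln(1 + 0.00194731) = ln(5); 52t = 1.6094/0.00194541 ≈ 827.2983.
t ≈ 15.9096 years.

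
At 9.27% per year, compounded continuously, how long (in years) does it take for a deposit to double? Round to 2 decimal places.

7.48 years

e^(0.0927t) = 2, so 0.0927t = ln 2 ≈ 0.69315.
t ≈ 0.69315/0.0927 ≈ 7.4773.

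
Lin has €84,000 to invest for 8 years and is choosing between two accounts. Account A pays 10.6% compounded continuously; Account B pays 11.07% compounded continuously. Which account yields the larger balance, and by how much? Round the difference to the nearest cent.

Account B, by €7,515.18

Account A growth factor: e^(0.106·8) = e^0.848 ≈ 2.3349722344; balance ≈ 196,137.6677.
Account B growth factor: e^(0.1107·8) = e^0.8856 ≈ 2.42443861834; balance ≈ 203,652.8439.
Account B is larger by 7,515.1763.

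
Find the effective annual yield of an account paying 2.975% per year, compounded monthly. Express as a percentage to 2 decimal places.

One year is 12 periods at 0.00247917 each: (1 + 0.00247917)^12 ≈ 1.030159.
EAR = 1.030159 − 1 ≈ 3.01590%.

3.02%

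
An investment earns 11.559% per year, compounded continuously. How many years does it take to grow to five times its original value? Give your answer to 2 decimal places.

e^(0.11559t) = 5, so 0.11559t = ln 5 ≈ 1.6094.
t ≈ 1.6094/0.11559 ≈ 13.9237.

13.92 years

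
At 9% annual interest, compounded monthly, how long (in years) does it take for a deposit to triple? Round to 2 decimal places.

(1 + 0.0075)^(12t) = 3.
12t = ln 3 / ln(1 + 0.0075) ≈ 1.0986/0.00747201 ≈ 147.0303.
t ≈ 12.2525.

12.25 years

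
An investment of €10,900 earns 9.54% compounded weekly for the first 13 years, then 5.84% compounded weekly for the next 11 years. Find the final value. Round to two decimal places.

€71,512.06

After 13 years at 9.54%: 10,900 × 3.4523796418 ≈ 37,630.9381.
Then 11 years at 5.84%: 37,630.9381 × 1.9003527704 ≈ 71,512.0575.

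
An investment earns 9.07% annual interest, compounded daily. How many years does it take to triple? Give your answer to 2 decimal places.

12.11 years

(1 + 0.000248493)^(365t) = 3.
365t = ln 3 / ln(1 + 0.000248493) ≈ 1.0986/0.000248462 ≈ 4421.6461.
t ≈ 12.1141.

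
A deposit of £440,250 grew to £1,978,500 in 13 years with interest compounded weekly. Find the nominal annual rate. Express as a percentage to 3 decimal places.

(1 + r/52)^676 = 1,978,500/440,250 = 4.49404.
1 + r/52 = 4.49404^(1/676) ≈ 1.002225, so r/52 ≈ 0.00222548.
r ≈ 52·0.00222548 = 11.57249%.

11.572%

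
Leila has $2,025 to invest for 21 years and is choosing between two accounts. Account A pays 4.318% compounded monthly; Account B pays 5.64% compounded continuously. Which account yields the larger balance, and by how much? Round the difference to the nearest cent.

Account B, by $1,612.74

Account A growth factor: (1 + 0.04318/12)^252 ≈ 2.47230881; balance ≈ 5,006.4253.
Account B growth factor: e^(0.0564·21) = e^1.1844 ≈ 3.268724998; balance ≈ 6,619.1681.
Account B is larger by 1,612.7428.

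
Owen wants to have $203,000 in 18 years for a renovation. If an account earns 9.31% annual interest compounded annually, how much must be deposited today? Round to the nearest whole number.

$40,890

Growth factor = (1 + 0.0931)^18 ≈ 4.96452952013.
P = 203,000/4.96452952013 ≈ 40,890.0781.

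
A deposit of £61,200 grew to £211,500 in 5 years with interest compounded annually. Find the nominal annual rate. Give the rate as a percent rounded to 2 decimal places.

The 5-period growth factor is 211,500/61,200 = 3.45588.
r = 3.45588^(1/5) − 1 ≈ 0.28148, i.e. 28.14799%.

28.15%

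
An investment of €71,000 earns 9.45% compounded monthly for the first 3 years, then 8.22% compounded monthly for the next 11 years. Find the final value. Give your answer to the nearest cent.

Phase 1: 71,000·(1 + 0.007875)^36 ≈ 94,166.9642.
Phase 2: 94,166.9642·(1 + 0.00685)^132 ≈ 231,872.2578.

€231,872.26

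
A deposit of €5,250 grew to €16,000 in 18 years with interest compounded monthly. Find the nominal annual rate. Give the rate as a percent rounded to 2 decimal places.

(1 + r/12)^216 = 16,000/5,250 = 3.04762.
1 + r/12 = 3.04762^(1/216) ≈ 1.005172, so r/12 ≈ 0.00517241.
r ≈ 12·0.00517241 = 6.20689%.

6.21%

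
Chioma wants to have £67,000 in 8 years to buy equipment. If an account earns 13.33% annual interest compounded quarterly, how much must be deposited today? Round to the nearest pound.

Growth factor = (1 + 0.033325)^32 ≈ 2.8548413283.
P = 67,000/2.8548413283 ≈ 23,468.9050.

£23,469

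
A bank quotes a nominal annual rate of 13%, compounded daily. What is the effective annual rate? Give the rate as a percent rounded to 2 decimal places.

EAR = (1 + 13%/365)^365 − 1 = (1 + 0.000356164)^365 − 1.
(1 + 0.000356164)^365 ≈ 1.138802, so EAR ≈ 13.88020%.

13.88%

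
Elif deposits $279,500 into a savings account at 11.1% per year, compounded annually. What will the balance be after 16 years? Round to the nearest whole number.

Annual rate = 11.1% = 0.111; years = 16.
A = 279,500·(1 + 0.111)^16 ≈ 279,500·5.387967197804 ≈ 1,505,936.8318.

$1,505,937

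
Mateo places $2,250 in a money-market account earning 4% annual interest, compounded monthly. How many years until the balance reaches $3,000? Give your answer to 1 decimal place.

(1 + 0.00333333)^(12t) = 3,000/2,250 = 1.3333.
12t·ln(1 + 0.00333333) = ln(1.3333); 12t = 0.28768/0.00332779 ≈ 86.4484.
t ≈ 7.2040 years.

7.2 years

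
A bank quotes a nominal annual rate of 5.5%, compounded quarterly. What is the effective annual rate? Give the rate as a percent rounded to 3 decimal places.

EAR = (1 + 5.5%/4)^4 − 1 = (1 + 0.01375)^4 − 1.
(1 + 0.01375)^4 ≈ 1.056145, so EAR ≈ 5.61448%.

5.614%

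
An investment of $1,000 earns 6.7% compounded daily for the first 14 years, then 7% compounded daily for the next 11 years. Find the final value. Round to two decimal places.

$5,517.03

Phase 1: 1,000·(1 + 0.067/365)^5110 ≈ 2,554.6467.
Phase 2: 2,554.6467·(1 + 0.07/365)^4015 ≈ 5,517.0323.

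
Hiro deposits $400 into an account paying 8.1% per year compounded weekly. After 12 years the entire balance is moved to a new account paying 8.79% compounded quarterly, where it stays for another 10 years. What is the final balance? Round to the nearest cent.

$2,520.44

After 12 years at 8.1%: 400 × 2.641227435 ≈ 1,056.4910.
Then 10 years at 8.79%: 1,056.4910 × 2.385672811 ≈ 2,520.4418.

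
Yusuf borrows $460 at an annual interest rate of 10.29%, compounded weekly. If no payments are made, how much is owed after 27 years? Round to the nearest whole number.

$7,382

Growth factor = (1 + 0.1029/52)^1404 ≈ 16.0475262.
A ≈ 460 × 16.0475262 ≈ 7,381.8621.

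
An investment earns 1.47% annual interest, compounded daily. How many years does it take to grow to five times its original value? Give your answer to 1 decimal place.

109.5 years

(1 + 0.000040274)^(365t) = 5.
365t = ln 5 / ln(1 + 0.000040274) ≈ 1.6094/4.02732e-05 ≈ 39963.0386.
t ≈ 109.4878.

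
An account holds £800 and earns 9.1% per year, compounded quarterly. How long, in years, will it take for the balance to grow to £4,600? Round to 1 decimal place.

19.4 years

We need (1 + 0.02275)^(4t) = 5.75, so 4t = ln 5.75 / ln 1.02275 ≈ 77.7592.
t ≈ 77.7592/4 = 19.4398 years.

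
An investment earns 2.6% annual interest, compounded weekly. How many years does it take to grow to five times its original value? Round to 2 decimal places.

(1 + 0.0005)^(52t) = 5.
52t = ln 5 / ln(1 + 0.0005) ≈ 1.6094/0.000499875 ≈ 3219.6805.
t ≈ 61.9169.

61.92 years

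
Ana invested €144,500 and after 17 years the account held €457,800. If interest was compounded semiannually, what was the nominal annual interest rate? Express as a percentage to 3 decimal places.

6.900%

The 34-period growth factor is 457,800/144,500 = 3.16817.
r/2 = 3.16817^(1/34) − 1 ≈ 0.034498, so r ≈ 2·0.034498 = 6.89960%.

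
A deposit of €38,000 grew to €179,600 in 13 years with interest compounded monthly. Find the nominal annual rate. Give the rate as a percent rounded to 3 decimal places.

(1 + r/12)^156 = 179,600/38,000 = 4.72632.
1 + r/12 = 4.72632^(1/156) ≈ 1.010006, so r/12 ≈ 0.0100058.
r ≈ 12·0.0100058 = 12.00695%.

12.007%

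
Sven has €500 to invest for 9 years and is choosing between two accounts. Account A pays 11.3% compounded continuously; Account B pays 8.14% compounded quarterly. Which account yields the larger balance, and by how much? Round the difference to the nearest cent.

Account A growth factor: e^(0.113·9) = e^1.017 ≈ 2.764887647; balance ≈ 1,382.4438.
Account B growth factor: (1 + 0.02035)^36 ≈ 2.065237857; balance ≈ 1,032.6189.
Account A is larger by 349.8249.

Account A, by €349.82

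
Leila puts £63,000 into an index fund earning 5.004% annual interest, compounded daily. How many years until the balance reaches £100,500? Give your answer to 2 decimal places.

(1 + 0.000137096)^(365t) = 100,500/63,000 = 1.5952.
365t·ln(1 + 0.000137096) = ln(1.5952); 365t = 0.46702/0.000137086 ≈ 3406.7762.
t ≈ 9.3336 years.

9.33 years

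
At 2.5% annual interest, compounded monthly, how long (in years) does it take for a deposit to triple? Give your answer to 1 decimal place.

44.0 years

(1 + 0.00208333)^(12t) = 3.
12t = ln 3 / ln(1 + 0.00208333) ≈ 1.0986/0.00208117 ≈ 527.8830.
t ≈ 43.9903.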